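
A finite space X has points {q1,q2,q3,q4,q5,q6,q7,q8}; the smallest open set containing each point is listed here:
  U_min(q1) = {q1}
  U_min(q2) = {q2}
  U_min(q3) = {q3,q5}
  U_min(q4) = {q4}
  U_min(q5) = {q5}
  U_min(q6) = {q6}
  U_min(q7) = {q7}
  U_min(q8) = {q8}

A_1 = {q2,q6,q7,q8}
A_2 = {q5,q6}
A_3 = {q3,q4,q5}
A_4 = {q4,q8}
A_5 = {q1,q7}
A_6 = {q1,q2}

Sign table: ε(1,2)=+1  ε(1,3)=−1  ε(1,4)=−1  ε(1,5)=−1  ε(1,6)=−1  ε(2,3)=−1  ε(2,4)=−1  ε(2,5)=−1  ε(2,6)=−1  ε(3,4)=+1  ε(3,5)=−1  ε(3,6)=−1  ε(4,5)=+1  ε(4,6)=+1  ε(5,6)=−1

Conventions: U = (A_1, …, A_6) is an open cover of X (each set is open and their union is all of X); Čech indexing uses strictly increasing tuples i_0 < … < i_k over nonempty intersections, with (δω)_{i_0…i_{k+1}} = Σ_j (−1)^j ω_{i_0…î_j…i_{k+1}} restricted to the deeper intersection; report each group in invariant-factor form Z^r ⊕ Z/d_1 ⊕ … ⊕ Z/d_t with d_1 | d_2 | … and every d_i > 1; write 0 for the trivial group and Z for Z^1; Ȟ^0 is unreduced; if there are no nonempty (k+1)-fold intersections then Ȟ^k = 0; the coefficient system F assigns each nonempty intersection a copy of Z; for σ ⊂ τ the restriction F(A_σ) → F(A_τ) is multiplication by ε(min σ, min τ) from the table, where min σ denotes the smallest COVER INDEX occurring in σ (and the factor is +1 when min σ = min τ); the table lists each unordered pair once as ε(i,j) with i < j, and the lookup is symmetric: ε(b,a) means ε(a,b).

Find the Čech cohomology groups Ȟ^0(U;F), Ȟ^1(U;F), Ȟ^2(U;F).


cover nerve:
  A12={q6} A14={q8} A15={q7} A16={q2} A23={q5} A34={q4} A56={q1}
C dims 6,7; δ0: rk 6, SNF 1^5·2
Ȟ^0: (6−6)−0=0 ⇒ 0
Ȟ^1: (7−0)−6=1 plus torsion [2] ⇒ Z ⊕ Z/2
Ȟ^2: (0−0)−0=0 ⇒ 0

Ȟ^0(U;F) ≅ 0,  Ȟ^1(U;F) ≅ Z ⊕ Z/2,  Ȟ^2(U;F) ≅ 0


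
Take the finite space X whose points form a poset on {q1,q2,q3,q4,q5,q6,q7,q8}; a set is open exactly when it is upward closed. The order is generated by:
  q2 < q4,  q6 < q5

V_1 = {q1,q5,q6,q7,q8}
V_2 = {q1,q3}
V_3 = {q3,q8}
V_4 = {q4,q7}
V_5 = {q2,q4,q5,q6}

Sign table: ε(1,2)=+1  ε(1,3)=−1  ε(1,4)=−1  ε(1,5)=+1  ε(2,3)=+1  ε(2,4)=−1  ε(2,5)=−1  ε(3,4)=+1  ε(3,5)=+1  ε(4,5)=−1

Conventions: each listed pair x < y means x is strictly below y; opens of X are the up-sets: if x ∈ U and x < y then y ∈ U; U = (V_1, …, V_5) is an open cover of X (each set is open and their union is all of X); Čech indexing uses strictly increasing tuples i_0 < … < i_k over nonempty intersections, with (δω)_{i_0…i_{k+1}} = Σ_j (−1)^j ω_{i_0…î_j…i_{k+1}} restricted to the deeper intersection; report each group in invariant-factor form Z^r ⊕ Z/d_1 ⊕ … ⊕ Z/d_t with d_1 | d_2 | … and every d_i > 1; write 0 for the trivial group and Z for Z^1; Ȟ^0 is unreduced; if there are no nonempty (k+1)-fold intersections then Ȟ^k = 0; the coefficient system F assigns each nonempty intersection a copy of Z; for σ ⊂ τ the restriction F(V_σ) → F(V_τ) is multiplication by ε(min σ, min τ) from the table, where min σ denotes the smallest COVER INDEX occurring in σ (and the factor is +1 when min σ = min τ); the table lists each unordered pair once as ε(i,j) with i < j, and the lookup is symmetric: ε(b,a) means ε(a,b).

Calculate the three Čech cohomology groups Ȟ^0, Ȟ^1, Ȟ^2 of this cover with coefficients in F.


cover nerve:
  V12={q1} V13={q8} V14={q7} V15={q5,q6} V23={q3} V45={q4}
C dims 5,6; δ0: rk 5, SNF 1^4·2
Ȟ^0: (5−5)−0=0 ⇒ 0
Ȟ^1: (6−0)−5=1 plus torsion [2] ⇒ Z ⊕ Z/2
Ȟ^2: (0−0)−0=0 ⇒ 0

Ȟ^0 = 0, Ȟ^1 = Z ⊕ Z/2 and Ȟ^2 = 0


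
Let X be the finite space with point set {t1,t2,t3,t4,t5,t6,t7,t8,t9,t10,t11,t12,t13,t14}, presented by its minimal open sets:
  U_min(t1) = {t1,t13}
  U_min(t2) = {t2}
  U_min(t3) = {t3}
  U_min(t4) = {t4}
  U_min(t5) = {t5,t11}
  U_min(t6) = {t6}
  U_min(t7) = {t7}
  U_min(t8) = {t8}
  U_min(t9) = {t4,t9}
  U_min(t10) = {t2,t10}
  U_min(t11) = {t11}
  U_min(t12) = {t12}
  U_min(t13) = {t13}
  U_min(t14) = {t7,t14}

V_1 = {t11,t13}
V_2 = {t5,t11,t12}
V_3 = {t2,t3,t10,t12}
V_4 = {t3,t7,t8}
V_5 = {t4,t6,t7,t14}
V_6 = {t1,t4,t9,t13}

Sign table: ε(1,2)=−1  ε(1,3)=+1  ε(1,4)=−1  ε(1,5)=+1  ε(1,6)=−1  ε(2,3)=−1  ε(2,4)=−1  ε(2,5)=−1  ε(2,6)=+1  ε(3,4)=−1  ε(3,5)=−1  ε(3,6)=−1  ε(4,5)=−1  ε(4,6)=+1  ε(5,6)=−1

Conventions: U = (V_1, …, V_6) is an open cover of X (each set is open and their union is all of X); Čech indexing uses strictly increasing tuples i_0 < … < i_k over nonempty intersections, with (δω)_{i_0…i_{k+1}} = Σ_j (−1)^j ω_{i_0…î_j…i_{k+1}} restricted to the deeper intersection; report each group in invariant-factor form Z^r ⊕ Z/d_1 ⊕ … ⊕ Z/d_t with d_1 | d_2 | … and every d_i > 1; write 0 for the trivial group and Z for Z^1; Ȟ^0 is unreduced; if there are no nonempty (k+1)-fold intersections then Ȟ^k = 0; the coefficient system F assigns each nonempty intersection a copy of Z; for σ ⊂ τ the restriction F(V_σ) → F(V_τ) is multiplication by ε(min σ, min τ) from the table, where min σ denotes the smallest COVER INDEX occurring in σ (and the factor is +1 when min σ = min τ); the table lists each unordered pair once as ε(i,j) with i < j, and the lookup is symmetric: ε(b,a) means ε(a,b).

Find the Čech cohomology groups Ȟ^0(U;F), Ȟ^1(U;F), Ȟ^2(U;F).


intersection data:
  V12={t11} V16={t13} V23={t12} V34={t3} V45={t7} V56={t4}
C dims 6,6; δ0: rk 5, SNF 1^5
Ȟ^0 = (6 − 5) − 0 = 1, so Ȟ^0 ≅ Z
Ȟ^1 = (6 − 0) − 5 = 1, so Ȟ^1 ≅ Z
Ȟ^2 = (0 − 0) − 0 = 0, so Ȟ^2 ≅ 0

Ȟ^0 = Z,  Ȟ^1 = Z,  Ȟ^2 = 0


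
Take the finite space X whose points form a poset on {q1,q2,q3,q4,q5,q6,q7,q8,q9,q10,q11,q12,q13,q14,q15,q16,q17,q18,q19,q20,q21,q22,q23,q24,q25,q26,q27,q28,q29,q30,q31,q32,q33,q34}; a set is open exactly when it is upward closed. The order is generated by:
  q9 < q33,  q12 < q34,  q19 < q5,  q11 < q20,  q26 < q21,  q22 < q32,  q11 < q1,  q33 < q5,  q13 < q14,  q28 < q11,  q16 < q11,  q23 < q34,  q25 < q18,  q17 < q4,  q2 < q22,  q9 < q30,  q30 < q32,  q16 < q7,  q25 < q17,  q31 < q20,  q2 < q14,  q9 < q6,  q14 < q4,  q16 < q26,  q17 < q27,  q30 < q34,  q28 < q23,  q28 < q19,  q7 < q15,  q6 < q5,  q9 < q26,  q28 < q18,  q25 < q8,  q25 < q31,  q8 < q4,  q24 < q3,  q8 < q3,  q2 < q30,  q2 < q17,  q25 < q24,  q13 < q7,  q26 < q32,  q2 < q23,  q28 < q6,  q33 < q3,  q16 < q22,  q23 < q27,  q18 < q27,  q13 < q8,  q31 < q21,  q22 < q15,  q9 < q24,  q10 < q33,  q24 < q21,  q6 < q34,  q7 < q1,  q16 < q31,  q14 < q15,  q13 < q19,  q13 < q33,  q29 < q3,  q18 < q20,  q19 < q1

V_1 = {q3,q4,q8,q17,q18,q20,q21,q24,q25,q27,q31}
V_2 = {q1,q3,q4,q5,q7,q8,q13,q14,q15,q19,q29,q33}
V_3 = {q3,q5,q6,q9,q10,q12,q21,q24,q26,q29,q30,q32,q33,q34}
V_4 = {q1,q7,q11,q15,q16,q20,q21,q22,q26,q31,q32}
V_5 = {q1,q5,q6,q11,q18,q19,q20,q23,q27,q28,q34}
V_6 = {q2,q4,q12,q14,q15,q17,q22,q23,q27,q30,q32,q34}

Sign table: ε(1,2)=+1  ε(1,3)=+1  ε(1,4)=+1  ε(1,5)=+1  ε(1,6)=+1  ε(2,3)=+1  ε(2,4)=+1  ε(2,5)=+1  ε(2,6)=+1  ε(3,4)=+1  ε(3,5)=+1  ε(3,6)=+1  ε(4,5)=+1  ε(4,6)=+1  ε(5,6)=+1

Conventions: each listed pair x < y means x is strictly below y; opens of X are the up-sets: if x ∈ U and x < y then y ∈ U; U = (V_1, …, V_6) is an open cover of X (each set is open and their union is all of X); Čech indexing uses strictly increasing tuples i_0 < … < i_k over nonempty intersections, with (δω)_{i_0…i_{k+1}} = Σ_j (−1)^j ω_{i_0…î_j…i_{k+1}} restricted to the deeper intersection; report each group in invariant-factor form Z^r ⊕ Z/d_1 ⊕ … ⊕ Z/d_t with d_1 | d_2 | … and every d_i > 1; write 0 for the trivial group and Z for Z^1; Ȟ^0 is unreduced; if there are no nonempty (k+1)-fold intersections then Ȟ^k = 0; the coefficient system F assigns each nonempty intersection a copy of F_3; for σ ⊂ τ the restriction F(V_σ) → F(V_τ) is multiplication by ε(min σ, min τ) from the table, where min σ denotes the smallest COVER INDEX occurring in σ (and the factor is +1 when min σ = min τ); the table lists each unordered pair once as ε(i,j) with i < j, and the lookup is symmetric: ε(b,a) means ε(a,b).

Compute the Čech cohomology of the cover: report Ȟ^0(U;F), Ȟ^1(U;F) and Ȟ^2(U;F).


Ȟ^0 ≅ Z/3,  Ȟ^1 ≅ 0,  Ȟ^2 ≅ 0

cover nerve:
  V12={q3,q4,q8} V13={q3,q21,q24} V14={q20,q21,q31} V15={q18,q20,q27} V16={q4,q17,q27} V23={q3,q5,q29,q33} V24={q1,q7,q15} V25={q1,q5,q19} V26={q4,q14,q15} V34={q21,q26,q32} V35={q5,q6,q34} V36={q12,q30,q32,q34} V45={q1,q11,q20} V46={q15,q22,q32} V56={q23,q27,q34}
  V123={q3} V126={q4} V134={q21} V145={q20} V156={q27} V235={q5} V245={q1} V246={q15} V346={q32} V356={q34}
C dims 6,15,10; δ0: rk_F3 5; δ1: rk_F3 10
Ȟ^0: (6−5)−0=1 ⇒ Z/3
Ȟ^1: (15−10)−5=0 ⇒ 0
Ȟ^2: (10−0)−10=0 ⇒ 0


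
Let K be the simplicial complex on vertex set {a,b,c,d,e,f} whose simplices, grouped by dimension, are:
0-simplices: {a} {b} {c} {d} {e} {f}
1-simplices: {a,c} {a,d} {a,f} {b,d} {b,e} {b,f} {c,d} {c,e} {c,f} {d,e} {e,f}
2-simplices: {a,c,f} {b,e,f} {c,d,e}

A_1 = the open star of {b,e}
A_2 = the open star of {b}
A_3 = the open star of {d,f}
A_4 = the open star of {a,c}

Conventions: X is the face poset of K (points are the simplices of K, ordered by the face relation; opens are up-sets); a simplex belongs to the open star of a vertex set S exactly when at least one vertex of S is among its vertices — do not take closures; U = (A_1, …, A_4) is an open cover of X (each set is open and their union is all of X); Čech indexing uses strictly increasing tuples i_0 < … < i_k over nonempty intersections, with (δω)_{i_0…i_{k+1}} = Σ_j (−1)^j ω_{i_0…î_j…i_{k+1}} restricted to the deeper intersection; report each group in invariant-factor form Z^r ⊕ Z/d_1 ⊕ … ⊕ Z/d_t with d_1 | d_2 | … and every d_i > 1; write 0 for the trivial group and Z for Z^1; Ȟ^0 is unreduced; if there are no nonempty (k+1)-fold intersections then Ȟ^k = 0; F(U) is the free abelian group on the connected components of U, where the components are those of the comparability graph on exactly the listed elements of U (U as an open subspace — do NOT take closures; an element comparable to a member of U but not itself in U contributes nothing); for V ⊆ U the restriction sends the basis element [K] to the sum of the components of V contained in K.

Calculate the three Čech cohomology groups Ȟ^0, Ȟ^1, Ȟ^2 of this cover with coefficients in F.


nerve simplices:
  A1={{b},{e},{b,d},{b,e},{b,f},{c,e},{d,e},{e,f},{b,e,f},{c,d,e}} A2={{b},{b,d},{b,e},{b,f},{b,e,f}} A3={{d},{f},{a,d},{a,f},{b,d},{b,f},{c,d},{c,f},{d,e},{e,f},{a,c,f},{b,e,f},{c,d,e}} A4={{a},{c},{a,c},{a,d},{a,f},{c,d},{c,e},{c,f},{a,c,f},{c,d,e}}
  A12={{b},{b,d},{b,e},{b,f},{b,e,f}} A13={{b,d},{b,f},{d,e},{e,f},{b,e,f},{c,d,e}} A14={{c,e},{c,d,e}} A23={{b,d},{b,f},{b,e,f}} A34={{a,d},{a,f},{c,d},{c,f},{a,c,f},{c,d,e}}
  A123={{b,d},{b,f},{b,e,f}} A134={{c,d,e}}
components per intersection:
  A1: {{b},{e},{b,d},{b,e},{b,f},{c,e},{d,e},{e,f},{b,e,f},{c,d,e}}
  A2: {{b},{b,d},{b,e},{b,f},{b,e,f}}
  A3: {{d},{a,d},{b,d},{c,d},{d,e},{c,d,e}} {{f},{a,f},{b,f},{c,f},{e,f},{a,c,f},{b,e,f}}
  A4: {{a},{c},{a,c},{a,d},{a,f},{c,d},{c,e},{c,f},{a,c,f},{c,d,e}}
  A12: {{b},{b,d},{b,e},{b,f},{b,e,f}}
  A13: {{b,d}} {{b,f},{e,f},{b,e,f}} {{d,e},{c,d,e}}
  A14: {{c,e},{c,d,e}}
  A23: {{b,d}} {{b,f},{b,e,f}}
  A34: {{a,d}} {{a,f},{c,f},{a,c,f}} {{c,d},{c,d,e}}
  A123: {{b,d}} {{b,f},{b,e,f}}
  A134: {{c,d,e}}
C dims 5,10,3; δ0: rk 4, SNF 1^4; δ1: rk 3, SNF 1^3
degree 0: 5−4−0 = 1 → Ȟ^0 ≅ Z
degree 1: 10−3−4 = 3 → Ȟ^1 ≅ Z^3
degree 2: 3−0−3 = 0 → Ȟ^2 ≅ 0

Ȟ^0 = Z,  Ȟ^1 = Z^3,  Ȟ^2 = 0


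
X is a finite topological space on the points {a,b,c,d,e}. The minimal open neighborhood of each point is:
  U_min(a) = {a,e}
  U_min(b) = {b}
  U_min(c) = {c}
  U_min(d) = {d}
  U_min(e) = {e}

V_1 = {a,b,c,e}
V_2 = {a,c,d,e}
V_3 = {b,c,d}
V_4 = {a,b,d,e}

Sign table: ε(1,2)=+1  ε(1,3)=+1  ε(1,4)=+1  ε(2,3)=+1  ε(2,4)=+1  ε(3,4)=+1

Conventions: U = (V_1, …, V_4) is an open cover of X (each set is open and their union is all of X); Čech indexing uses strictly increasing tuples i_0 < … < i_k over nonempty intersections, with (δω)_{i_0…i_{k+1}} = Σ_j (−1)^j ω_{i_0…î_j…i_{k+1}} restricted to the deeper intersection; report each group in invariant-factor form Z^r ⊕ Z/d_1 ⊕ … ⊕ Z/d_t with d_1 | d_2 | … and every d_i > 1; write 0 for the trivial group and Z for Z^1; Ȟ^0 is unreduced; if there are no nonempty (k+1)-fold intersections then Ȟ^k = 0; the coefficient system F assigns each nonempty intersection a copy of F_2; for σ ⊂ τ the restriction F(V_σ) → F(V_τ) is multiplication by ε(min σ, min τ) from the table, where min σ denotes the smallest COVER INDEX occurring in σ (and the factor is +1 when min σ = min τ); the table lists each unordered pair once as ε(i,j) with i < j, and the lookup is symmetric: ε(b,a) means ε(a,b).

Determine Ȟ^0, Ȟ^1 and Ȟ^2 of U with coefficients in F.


Ȟ^0 ≅ Z/2; Ȟ^1 ≅ 0; Ȟ^2 ≅ Z/2

nerve of the cover:
  V12={a,c,e} V13={b,c} V14={a,b,e} V23={c,d} V24={a,d,e} V34={b,d}
  V123={c} V124={a,e} V134={b} V234={d}
C dims 4,6,4; δ0: rk_F2 3; δ1: rk_F2 3
Ȟ^0 = (4 − 3) − 0 = 1, so Ȟ^0 ≅ Z/2
Ȟ^1 = (6 − 3) − 3 = 0, so Ȟ^1 ≅ 0
Ȟ^2 = (4 − 0) − 3 = 1, so Ȟ^2 ≅ Z/2


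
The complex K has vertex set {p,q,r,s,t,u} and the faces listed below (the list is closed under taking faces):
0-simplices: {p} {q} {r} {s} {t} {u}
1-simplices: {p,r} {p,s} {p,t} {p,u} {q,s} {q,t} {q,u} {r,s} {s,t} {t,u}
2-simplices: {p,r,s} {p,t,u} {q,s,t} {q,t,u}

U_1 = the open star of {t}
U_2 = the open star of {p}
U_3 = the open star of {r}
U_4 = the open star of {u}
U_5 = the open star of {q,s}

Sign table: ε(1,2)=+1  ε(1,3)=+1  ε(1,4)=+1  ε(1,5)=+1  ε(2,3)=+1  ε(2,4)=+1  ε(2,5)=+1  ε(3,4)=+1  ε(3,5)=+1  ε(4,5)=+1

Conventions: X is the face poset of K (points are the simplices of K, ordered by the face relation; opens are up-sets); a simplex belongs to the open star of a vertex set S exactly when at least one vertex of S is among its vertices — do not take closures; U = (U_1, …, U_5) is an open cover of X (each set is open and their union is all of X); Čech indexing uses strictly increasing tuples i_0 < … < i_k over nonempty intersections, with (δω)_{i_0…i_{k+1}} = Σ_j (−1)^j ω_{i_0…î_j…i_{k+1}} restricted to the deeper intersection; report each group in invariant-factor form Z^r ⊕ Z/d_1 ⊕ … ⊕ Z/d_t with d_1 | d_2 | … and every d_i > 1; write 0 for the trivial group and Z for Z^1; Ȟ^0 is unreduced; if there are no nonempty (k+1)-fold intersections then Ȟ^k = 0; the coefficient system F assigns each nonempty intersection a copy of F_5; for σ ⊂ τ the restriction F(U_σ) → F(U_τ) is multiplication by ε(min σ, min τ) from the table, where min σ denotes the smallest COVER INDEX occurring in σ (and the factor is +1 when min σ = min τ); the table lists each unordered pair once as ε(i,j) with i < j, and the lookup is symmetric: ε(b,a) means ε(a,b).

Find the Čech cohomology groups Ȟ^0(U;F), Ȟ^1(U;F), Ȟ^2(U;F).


nonempty intersections:
  U1={{t},{p,t},{q,t},{s,t},{t,u},{p,t,u},{q,s,t},{q,t,u}} U2={{p},{p,r},{p,s},{p,t},{p,u},{p,r,s},{p,t,u}} U3={{r},{p,r},{r,s},{p,r,s}} U4={{u},{p,u},{q,u},{t,u},{p,t,u},{q,t,u}} U5={{q},{s},{p,s},{q,s},{q,t},{q,u},{r,s},{s,t},{p,r,s},{q,s,t},{q,t,u}}
  U12={{p,t},{p,t,u}} U14={{t,u},{p,t,u},{q,t,u}} U15={{q,t},{s,t},{q,s,t},{q,t,u}} U23={{p,r},{p,r,s}} U24={{p,u},{p,t,u}} U25={{p,s},{p,r,s}} U35={{r,s},{p,r,s}} U45={{q,u},{q,t,u}}
  U124={{p,t,u}} U145={{q,t,u}} U235={{p,r,s}}
C dims 5,8,3; δ0: rk_F5 4; δ1: rk_F5 3
Ȟ^0: (5−4)−0=1 ⇒ Z/5
Ȟ^1: (8−3)−4=1 ⇒ Z/5
Ȟ^2: (3−0)−3=0 ⇒ 0

Ȟ^0 ≅ Z/5,  Ȟ^1 ≅ Z/5,  Ȟ^2 ≅ 0


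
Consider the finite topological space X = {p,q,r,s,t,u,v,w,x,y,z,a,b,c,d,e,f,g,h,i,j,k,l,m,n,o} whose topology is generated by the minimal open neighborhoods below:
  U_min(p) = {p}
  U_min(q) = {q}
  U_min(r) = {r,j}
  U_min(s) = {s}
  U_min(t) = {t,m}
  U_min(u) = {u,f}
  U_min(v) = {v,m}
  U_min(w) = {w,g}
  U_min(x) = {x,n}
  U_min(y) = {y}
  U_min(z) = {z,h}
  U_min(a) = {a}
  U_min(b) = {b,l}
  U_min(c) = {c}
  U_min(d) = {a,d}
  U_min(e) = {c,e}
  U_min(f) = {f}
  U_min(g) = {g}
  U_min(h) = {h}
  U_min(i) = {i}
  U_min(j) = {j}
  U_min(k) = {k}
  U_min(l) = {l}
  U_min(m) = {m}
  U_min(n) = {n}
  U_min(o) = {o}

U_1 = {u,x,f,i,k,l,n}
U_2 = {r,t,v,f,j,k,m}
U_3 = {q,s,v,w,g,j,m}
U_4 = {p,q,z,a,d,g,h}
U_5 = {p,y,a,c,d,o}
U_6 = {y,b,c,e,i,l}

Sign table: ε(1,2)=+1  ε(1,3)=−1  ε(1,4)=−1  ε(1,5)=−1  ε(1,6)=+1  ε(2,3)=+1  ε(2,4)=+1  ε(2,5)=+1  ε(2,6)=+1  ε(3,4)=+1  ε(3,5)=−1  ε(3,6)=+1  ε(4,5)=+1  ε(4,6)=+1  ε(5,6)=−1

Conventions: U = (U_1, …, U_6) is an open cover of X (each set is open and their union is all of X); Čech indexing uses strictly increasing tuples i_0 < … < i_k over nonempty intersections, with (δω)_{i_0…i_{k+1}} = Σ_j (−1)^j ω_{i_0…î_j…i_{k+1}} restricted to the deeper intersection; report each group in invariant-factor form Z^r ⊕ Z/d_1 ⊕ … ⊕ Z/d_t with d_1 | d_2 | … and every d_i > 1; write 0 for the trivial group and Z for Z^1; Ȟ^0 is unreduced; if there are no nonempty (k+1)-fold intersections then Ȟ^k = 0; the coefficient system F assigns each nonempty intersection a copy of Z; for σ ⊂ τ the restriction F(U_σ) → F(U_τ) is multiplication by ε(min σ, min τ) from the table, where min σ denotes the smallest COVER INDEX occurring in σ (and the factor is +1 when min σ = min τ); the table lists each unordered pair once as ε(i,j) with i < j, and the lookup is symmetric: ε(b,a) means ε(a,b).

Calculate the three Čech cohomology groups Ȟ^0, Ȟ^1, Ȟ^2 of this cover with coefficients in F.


nonempty overlaps:
  U12={f,k} U16={i,l} U23={v,j,m} U34={q,g} U45={p,a,d} U56={y,c}
C dims 6,6; δ0: rk 6, SNF 1^5·2
degree 0: 6−6−0 = 0 → Ȟ^0 ≅ 0
degree 1: 6−0−6 = 0 plus torsion [2] → Ȟ^1 ≅ Z/2
degree 2: 0−0−0 = 0 → Ȟ^2 ≅ 0

Ȟ^0 = 0,  Ȟ^1 = Z/2,  Ȟ^2 = 0


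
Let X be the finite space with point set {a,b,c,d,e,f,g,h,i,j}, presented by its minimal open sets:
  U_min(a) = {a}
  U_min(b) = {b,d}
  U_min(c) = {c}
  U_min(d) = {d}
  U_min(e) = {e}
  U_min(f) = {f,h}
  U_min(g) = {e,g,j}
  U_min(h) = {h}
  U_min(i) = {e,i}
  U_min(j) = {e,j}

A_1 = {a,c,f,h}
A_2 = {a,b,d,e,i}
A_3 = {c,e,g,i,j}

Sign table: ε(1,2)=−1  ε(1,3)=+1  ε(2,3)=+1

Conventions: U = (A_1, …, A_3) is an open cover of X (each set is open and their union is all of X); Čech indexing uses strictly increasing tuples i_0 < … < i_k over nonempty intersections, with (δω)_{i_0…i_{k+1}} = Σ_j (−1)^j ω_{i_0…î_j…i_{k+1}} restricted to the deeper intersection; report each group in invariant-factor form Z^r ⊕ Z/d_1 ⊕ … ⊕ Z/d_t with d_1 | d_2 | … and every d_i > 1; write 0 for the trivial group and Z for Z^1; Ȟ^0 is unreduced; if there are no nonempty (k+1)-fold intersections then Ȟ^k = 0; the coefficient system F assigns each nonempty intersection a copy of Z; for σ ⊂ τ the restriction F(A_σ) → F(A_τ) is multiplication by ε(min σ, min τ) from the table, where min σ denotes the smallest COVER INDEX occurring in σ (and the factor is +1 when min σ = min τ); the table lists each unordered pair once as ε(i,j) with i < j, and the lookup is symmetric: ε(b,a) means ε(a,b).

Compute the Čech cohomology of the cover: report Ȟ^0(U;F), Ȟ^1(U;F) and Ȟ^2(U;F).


Ȟ^0(U;F) ≅ 0, Ȟ^1(U;F) ≅ Z/2, Ȟ^2(U;F) ≅ 0

intersection data:
  A12={a} A13={c} A23={e,i}
C dims 3,3; δ0: rk 3, SNF 1^2·2
Ȟ^0 = (3 − 3) − 0 = 0, so Ȟ^0 ≅ 0
Ȟ^1 = (3 − 0) − 3 = 0 plus torsion [2], so Ȟ^1 ≅ Z/2
Ȟ^2 = (0 − 0) − 0 = 0, so Ȟ^2 ≅ 0


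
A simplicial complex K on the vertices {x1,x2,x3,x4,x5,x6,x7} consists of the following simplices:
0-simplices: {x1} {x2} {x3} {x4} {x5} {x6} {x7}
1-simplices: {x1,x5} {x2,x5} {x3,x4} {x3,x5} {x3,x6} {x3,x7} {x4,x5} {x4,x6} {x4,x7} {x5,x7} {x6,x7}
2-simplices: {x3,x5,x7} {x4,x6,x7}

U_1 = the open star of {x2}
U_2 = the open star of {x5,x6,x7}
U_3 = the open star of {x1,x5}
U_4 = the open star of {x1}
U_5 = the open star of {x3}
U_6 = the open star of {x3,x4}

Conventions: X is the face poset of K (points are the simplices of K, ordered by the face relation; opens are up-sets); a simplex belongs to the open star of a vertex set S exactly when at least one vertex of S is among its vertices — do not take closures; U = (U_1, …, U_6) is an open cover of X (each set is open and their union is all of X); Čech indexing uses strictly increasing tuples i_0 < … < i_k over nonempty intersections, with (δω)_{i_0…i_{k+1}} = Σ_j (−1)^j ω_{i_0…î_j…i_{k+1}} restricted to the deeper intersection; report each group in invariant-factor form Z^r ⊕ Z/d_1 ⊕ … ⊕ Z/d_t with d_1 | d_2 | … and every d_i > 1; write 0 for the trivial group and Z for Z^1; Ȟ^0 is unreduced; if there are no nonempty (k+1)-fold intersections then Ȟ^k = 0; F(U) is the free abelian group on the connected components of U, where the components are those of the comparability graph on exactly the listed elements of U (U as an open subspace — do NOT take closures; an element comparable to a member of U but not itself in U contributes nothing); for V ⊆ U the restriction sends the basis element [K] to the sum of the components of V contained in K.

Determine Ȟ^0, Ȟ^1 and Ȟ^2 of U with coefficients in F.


Ȟ^0(U;F) ≅ Z, Ȟ^1(U;F) ≅ Z^3 and Ȟ^2(U;F) ≅ 0

nonempty intersections:
  U1={{x2},{x2,x5}} U2={{x5},{x6},{x7},{x1,x5},{x2,x5},{x3,x5},{x3,x6},{x3,x7},{x4,x5},{x4,x6},{x4,x7},{x5,x7},{x6,x7},{x3,x5,x7},{x4,x6,x7}} U3={{x1},{x5},{x1,x5},{x2,x5},{x3,x5},{x4,x5},{x5,x7},{x3,x5,x7}} U4={{x1},{x1,x5}} U5={{x3},{x3,x4},{x3,x5},{x3,x6},{x3,x7},{x3,x5,x7}} U6={{x3},{x4},{x3,x4},{x3,x5},{x3,x6},{x3,x7},{x4,x5},{x4,x6},{x4,x7},{x3,x5,x7},{x4,x6,x7}}
  U12={{x2,x5}} U13={{x2,x5}} U23={{x5},{x1,x5},{x2,x5},{x3,x5},{x4,x5},{x5,x7},{x3,x5,x7}} U24={{x1,x5}} U25={{x3,x5},{x3,x6},{x3,x7},{x3,x5,x7}} U26={{x3,x5},{x3,x6},{x3,x7},{x4,x5},{x4,x6},{x4,x7},{x3,x5,x7},{x4,x6,x7}} U34={{x1},{x1,x5}} U35={{x3,x5},{x3,x5,x7}} U36={{x3,x5},{x4,x5},{x3,x5,x7}} U56={{x3},{x3,x4},{x3,x5},{x3,x6},{x3,x7},{x3,x5,x7}}
  U123={{x2,x5}} U234={{x1,x5}} U235={{x3,x5},{x3,x5,x7}} U236={{x3,x5},{x4,x5},{x3,x5,x7}} U256={{x3,x5},{x3,x6},{x3,x7},{x3,x5,x7}} U356={{x3,x5},{x3,x5,x7}}
  U2356={{x3,x5},{x3,x5,x7}}
components per intersection:
  U1: {{x2},{x2,x5}}
  U2: {{x5},{x6},{x7},{x1,x5},{x2,x5},{x3,x5},{x3,x6},{x3,x7},{x4,x5},{x4,x6},{x4,x7},{x5,x7},{x6,x7},{x3,x5,x7},{x4,x6,x7}}
  U3: {{x1},{x5},{x1,x5},{x2,x5},{x3,x5},{x4,x5},{x5,x7},{x3,x5,x7}}
  U4: {{x1},{x1,x5}}
  U5: {{x3},{x3,x4},{x3,x5},{x3,x6},{x3,x7},{x3,x5,x7}}
  U6: {{x3},{x4},{x3,x4},{x3,x5},{x3,x6},{x3,x7},{x4,x5},{x4,x6},{x4,x7},{x3,x5,x7},{x4,x6,x7}}
  U12: {{x2,x5}}
  U13: {{x2,x5}}
  U23: {{x5},{x1,x5},{x2,x5},{x3,x5},{x4,x5},{x5,x7},{x3,x5,x7}}
  U24: {{x1,x5}}
  U25: {{x3,x5},{x3,x7},{x3,x5,x7}} {{x3,x6}}
  U26: {{x3,x5},{x3,x7},{x3,x5,x7}} {{x3,x6}} {{x4,x5}} {{x4,x6},{x4,x7},{x4,x6,x7}}
  U34: {{x1},{x1,x5}}
  U35: {{x3,x5},{x3,x5,x7}}
  U36: {{x3,x5},{x3,x5,x7}} {{x4,x5}}
  U56: {{x3},{x3,x4},{x3,x5},{x3,x6},{x3,x7},{x3,x5,x7}}
  U123: {{x2,x5}}
  U234: {{x1,x5}}
  U235: {{x3,x5},{x3,x5,x7}}
  U236: {{x3,x5},{x3,x5,x7}} {{x4,x5}}
  U256: {{x3,x5},{x3,x7},{x3,x5,x7}} {{x3,x6}}
  U356: {{x3,x5},{x3,x5,x7}}
  U2356: {{x3,x5},{x3,x5,x7}}
C dims 6,15,8,1; δ0: rk 5, SNF 1^5; δ1: rk 7, SNF 1^7; δ2: rk 1, SNF 1^1
Ȟ^0: (6−5)−0=1 ⇒ Z
Ȟ^1: (15−7)−5=3 ⇒ Z^3
Ȟ^2: (8−1)−7=0 ⇒ 0


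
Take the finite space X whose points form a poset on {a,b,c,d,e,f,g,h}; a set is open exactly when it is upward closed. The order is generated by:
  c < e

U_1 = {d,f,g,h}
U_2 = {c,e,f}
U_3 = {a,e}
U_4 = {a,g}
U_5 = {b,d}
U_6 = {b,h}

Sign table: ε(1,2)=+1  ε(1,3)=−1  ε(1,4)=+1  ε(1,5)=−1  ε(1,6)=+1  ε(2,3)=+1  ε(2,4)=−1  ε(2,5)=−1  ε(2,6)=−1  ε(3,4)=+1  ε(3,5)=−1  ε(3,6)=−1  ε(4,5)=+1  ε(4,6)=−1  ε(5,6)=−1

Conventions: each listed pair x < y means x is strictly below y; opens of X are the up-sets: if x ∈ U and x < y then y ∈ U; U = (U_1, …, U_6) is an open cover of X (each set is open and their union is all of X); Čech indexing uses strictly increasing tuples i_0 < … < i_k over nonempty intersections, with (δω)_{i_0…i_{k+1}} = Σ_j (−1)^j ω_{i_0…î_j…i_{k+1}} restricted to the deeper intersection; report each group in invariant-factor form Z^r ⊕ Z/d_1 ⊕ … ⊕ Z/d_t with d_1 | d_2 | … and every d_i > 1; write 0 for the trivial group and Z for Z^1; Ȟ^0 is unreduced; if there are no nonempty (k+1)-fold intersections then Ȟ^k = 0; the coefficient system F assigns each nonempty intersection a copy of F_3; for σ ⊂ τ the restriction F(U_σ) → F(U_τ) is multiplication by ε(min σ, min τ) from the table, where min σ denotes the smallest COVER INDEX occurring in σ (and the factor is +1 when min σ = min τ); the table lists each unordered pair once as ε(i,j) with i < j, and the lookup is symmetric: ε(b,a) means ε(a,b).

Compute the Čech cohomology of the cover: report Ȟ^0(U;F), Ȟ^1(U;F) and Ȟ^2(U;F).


nerve of the cover:
  U12={f} U14={g} U15={d} U16={h} U23={e} U34={a} U56={b}
C dims 6,7; δ0: rk_F3 5
Ȟ^0 = (6 − 5) − 0 = 1, so Ȟ^0 ≅ Z/3
Ȟ^1 = (7 − 0) − 5 = 2, so Ȟ^1 ≅ Z/3 ⊕ Z/3
Ȟ^2 = (0 − 0) − 0 = 0, so Ȟ^2 ≅ 0

Ȟ^0 ≅ Z/3, Ȟ^1 ≅ Z/3 ⊕ Z/3, Ȟ^2 ≅ 0


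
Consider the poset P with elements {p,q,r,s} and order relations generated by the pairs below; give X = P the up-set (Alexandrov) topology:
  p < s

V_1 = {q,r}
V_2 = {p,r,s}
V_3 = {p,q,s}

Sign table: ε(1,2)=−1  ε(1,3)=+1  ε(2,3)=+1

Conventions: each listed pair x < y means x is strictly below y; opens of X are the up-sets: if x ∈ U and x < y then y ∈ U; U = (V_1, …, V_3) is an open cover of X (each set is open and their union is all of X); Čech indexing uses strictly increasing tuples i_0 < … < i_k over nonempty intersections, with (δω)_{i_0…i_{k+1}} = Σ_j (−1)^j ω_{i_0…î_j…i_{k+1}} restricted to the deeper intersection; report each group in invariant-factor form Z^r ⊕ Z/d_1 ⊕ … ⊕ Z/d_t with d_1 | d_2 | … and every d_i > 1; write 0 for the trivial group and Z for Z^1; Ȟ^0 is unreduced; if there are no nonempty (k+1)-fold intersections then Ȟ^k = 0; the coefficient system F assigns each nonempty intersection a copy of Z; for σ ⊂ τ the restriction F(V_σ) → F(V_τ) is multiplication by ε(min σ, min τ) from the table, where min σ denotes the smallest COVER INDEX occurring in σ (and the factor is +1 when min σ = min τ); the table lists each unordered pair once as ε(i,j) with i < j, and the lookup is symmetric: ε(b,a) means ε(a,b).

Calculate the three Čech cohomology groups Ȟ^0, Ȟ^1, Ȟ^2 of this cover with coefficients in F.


intersection data:
  V12={r} V13={q} V23={p,s}
C dims 3,3; δ0: rk 3, SNF 1^2·2
Ȟ^0 = (3 − 3) − 0 = 0, so Ȟ^0 ≅ 0
Ȟ^1 = (3 − 0) − 3 = 0 plus torsion [2], so Ȟ^1 ≅ Z/2
Ȟ^2 = (0 − 0) − 0 = 0, so Ȟ^2 ≅ 0

Ȟ^0 ≅ 0, Ȟ^1 ≅ Z/2, Ȟ^2 ≅ 0


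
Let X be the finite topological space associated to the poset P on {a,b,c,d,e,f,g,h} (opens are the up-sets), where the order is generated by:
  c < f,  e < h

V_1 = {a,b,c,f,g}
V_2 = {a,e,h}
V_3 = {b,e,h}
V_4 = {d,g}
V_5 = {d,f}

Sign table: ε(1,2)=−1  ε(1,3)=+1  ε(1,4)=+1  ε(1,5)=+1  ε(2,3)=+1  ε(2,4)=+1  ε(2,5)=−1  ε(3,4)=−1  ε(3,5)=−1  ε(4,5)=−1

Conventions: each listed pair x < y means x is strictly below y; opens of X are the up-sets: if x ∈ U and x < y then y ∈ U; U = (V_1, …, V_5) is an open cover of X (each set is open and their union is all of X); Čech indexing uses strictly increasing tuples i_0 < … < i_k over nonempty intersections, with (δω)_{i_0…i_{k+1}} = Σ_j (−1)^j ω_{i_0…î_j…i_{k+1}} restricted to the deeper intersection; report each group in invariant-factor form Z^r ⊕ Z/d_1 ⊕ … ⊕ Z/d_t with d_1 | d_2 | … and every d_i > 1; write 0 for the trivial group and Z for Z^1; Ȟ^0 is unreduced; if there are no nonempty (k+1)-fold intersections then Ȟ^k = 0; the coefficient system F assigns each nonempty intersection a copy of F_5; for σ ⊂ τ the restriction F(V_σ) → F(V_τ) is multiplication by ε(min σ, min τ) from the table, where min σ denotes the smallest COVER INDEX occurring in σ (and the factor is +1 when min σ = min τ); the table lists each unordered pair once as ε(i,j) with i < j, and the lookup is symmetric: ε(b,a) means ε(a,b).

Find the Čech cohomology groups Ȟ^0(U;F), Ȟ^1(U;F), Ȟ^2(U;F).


Ȟ^0(U;F) ≅ 0, Ȟ^1(U;F) ≅ Z/5, Ȟ^2(U;F) ≅ 0

nerve of the cover:
  V12={a} V13={b} V14={g} V15={f} V23={e,h} V45={d}
C dims 5,6; δ0: rk_F5 5
Ȟ^0 = (5 − 5) − 0 = 0, so Ȟ^0 ≅ 0
Ȟ^1 = (6 − 0) − 5 = 1, so Ȟ^1 ≅ Z/5
Ȟ^2 = (0 − 0) − 0 = 0, so Ȟ^2 ≅ 0


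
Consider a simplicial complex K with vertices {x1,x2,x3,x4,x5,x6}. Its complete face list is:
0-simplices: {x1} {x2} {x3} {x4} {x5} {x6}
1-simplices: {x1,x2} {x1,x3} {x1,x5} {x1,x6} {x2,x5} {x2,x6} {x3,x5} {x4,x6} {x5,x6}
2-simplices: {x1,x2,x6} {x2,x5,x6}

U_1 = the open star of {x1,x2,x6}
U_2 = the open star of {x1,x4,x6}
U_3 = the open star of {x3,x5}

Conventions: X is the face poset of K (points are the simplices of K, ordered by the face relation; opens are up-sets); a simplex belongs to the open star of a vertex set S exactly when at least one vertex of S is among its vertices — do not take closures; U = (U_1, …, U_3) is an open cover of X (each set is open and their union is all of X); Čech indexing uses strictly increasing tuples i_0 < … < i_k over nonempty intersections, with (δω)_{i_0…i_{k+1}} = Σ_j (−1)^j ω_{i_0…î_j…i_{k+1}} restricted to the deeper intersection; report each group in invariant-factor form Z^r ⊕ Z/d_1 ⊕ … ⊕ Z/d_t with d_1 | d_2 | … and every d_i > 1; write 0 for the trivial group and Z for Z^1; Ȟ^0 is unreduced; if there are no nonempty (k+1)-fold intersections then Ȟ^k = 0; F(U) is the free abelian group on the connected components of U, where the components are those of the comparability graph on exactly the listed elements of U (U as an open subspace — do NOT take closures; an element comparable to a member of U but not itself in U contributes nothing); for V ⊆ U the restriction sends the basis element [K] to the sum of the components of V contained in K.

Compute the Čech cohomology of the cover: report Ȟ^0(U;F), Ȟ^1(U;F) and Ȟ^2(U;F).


Ȟ^0 ≅ Z; Ȟ^1 ≅ Z^2; Ȟ^2 ≅ 0

nonempty intersections:
  U1={{x1},{x2},{x6},{x1,x2},{x1,x3},{x1,x5},{x1,x6},{x2,x5},{x2,x6},{x4,x6},{x5,x6},{x1,x2,x6},{x2,x5,x6}} U2={{x1},{x4},{x6},{x1,x2},{x1,x3},{x1,x5},{x1,x6},{x2,x6},{x4,x6},{x5,x6},{x1,x2,x6},{x2,x5,x6}} U3={{x3},{x5},{x1,x3},{x1,x5},{x2,x5},{x3,x5},{x5,x6},{x2,x5,x6}}
  U12={{x1},{x6},{x1,x2},{x1,x3},{x1,x5},{x1,x6},{x2,x6},{x4,x6},{x5,x6},{x1,x2,x6},{x2,x5,x6}} U13={{x1,x3},{x1,x5},{x2,x5},{x5,x6},{x2,x5,x6}} U23={{x1,x3},{x1,x5},{x5,x6},{x2,x5,x6}}
  U123={{x1,x3},{x1,x5},{x5,x6},{x2,x5,x6}}
components per intersection:
  U1: {{x1},{x2},{x6},{x1,x2},{x1,x3},{x1,x5},{x1,x6},{x2,x5},{x2,x6},{x4,x6},{x5,x6},{x1,x2,x6},{x2,x5,x6}}
  U2: {{x1},{x4},{x6},{x1,x2},{x1,x3},{x1,x5},{x1,x6},{x2,x6},{x4,x6},{x5,x6},{x1,x2,x6},{x2,x5,x6}}
  U3: {{x3},{x5},{x1,x3},{x1,x5},{x2,x5},{x3,x5},{x5,x6},{x2,x5,x6}}
  U12: {{x1},{x6},{x1,x2},{x1,x3},{x1,x5},{x1,x6},{x2,x6},{x4,x6},{x5,x6},{x1,x2,x6},{x2,x5,x6}}
  U13: {{x1,x3}} {{x1,x5}} {{x2,x5},{x5,x6},{x2,x5,x6}}
  U23: {{x1,x3}} {{x1,x5}} {{x5,x6},{x2,x5,x6}}
  U123: {{x1,x3}} {{x1,x5}} {{x5,x6},{x2,x5,x6}}
C dims 3,7,3; δ0: rk 2, SNF 1^2; δ1: rk 3, SNF 1^3
Ȟ^0: (3−2)−0=1 ⇒ Z
Ȟ^1: (7−3)−2=2 ⇒ Z^2
Ȟ^2: (3−0)−3=0 ⇒ 0


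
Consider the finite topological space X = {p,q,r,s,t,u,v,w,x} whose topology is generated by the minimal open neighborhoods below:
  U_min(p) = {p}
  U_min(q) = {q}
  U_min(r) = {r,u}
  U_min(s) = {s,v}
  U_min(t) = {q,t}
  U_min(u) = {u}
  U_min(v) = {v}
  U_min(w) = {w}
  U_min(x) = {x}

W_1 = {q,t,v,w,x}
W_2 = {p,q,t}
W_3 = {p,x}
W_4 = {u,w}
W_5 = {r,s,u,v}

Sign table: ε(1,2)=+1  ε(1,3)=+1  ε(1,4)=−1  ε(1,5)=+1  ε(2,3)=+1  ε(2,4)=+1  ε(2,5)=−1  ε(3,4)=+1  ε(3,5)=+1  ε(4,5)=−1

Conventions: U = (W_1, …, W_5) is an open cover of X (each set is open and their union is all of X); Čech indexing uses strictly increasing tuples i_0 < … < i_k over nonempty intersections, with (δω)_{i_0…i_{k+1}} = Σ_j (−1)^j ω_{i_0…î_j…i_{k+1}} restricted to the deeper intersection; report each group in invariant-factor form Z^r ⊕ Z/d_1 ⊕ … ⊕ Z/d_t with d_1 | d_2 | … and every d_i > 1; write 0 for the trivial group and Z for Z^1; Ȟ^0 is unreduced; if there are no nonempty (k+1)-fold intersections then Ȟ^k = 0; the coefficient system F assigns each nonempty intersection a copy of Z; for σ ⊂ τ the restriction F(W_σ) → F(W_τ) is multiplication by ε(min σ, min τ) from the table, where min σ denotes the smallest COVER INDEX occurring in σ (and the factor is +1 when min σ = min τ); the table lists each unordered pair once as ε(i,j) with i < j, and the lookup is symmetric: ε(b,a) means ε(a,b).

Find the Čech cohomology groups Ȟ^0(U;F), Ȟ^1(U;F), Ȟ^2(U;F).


cover nerve:
  W12={q,t} W13={x} W14={w} W15={v} W23={p} W45={u}
C dims 5,6; δ0: rk 4, SNF 1^4
Ȟ^0: (5−4)−0=1 ⇒ Z
Ȟ^1: (6−0)−4=2 ⇒ Z^2
Ȟ^2: (0−0)−0=0 ⇒ 0

Ȟ^0(U;F) ≅ Z, Ȟ^1(U;F) ≅ Z^2 and Ȟ^2(U;F) ≅ 0


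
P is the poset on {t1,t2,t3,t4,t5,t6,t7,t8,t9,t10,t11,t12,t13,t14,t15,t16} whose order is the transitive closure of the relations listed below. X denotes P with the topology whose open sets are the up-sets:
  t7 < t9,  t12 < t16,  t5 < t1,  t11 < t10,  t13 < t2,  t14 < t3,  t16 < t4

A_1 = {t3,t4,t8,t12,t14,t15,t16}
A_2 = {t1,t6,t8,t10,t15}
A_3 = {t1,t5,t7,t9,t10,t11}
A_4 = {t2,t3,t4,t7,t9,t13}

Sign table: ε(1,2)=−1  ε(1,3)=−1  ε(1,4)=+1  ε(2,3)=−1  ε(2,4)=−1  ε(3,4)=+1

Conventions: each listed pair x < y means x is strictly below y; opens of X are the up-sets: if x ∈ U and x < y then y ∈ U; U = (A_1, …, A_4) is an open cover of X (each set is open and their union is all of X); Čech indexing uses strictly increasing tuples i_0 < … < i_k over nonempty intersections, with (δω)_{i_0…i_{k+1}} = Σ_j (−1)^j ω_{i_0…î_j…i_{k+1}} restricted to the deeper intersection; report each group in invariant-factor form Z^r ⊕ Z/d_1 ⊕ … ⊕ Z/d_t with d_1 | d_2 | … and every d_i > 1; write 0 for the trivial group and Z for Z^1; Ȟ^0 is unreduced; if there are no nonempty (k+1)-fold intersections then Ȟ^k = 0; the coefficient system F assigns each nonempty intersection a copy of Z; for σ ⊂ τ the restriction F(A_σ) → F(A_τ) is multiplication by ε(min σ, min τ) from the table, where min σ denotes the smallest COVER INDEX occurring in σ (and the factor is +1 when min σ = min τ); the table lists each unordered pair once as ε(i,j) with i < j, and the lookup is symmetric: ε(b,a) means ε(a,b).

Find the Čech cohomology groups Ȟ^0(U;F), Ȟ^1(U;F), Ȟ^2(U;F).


intersection data:
  A12={t8,t15} A14={t3,t4} A23={t1,t10} A34={t7,t9}
C dims 4,4; δ0: rk 3, SNF 1^3
Ȟ^0 = (4 − 3) − 0 = 1, so Ȟ^0 ≅ Z
Ȟ^1 = (4 − 0) − 3 = 1, so Ȟ^1 ≅ Z
Ȟ^2 = (0 − 0) − 0 = 0, so Ȟ^2 ≅ 0

Ȟ^0(U;F) ≅ Z,  Ȟ^1(U;F) ≅ Z,  Ȟ^2(U;F) ≅ 0


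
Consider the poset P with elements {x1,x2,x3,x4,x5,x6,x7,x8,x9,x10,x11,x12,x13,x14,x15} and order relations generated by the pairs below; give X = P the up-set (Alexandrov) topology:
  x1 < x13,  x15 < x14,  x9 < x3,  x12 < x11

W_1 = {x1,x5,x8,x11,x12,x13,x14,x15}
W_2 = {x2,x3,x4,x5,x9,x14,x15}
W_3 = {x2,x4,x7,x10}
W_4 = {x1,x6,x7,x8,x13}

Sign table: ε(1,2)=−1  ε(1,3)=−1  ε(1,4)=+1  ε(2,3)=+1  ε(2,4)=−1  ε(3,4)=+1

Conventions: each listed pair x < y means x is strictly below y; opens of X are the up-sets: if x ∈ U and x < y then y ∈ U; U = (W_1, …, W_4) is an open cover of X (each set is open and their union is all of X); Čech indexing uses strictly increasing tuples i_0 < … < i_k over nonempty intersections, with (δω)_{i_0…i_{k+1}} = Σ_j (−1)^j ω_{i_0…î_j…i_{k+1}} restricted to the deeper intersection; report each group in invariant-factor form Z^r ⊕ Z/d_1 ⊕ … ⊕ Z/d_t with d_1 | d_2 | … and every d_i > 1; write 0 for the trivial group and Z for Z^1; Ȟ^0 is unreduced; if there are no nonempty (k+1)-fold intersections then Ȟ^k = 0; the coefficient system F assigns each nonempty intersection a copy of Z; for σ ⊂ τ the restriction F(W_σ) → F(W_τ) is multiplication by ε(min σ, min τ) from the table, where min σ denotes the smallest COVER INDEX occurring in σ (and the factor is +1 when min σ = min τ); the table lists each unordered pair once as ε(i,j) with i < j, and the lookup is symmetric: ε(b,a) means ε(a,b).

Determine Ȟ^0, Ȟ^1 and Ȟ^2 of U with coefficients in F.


nerve of the cover:
  W12={x5,x14,x15} W14={x1,x8,x13} W23={x2,x4} W34={x7}
C dims 4,4; δ0: rk 4, SNF 1^3·2
Ȟ^0 = (4 − 4) − 0 = 0, so Ȟ^0 ≅ 0
Ȟ^1 = (4 − 0) − 4 = 0 plus torsion [2], so Ȟ^1 ≅ Z/2
Ȟ^2 = (0 − 0) − 0 = 0, so Ȟ^2 ≅ 0

Ȟ^0 ≅ 0, Ȟ^1 ≅ Z/2, Ȟ^2 ≅ 0


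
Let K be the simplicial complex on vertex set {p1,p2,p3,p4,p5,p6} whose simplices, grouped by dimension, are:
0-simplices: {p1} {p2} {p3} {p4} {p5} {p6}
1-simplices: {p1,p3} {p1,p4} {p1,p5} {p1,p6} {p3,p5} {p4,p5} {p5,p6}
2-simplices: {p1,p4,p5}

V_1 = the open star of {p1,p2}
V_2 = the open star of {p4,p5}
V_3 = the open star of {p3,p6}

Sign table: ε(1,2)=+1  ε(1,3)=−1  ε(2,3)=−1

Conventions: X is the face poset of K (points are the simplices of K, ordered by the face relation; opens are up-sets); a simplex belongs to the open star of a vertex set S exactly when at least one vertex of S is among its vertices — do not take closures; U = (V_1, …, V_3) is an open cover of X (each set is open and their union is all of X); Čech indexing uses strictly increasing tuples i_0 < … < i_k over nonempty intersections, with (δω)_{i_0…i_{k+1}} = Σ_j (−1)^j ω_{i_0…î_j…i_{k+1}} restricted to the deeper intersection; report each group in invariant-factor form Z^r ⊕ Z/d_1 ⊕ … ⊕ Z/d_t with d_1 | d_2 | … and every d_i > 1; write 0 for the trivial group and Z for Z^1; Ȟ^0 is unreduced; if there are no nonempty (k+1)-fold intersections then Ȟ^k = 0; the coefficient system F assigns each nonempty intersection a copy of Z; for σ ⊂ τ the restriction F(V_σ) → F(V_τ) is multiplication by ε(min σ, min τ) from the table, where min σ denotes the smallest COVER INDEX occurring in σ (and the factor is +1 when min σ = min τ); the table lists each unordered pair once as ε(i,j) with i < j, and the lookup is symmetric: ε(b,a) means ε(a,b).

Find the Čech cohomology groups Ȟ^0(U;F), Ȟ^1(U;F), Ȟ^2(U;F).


nonempty overlaps:
  V1={{p1},{p2},{p1,p3},{p1,p4},{p1,p5},{p1,p6},{p1,p4,p5}} V2={{p4},{p5},{p1,p4},{p1,p5},{p3,p5},{p4,p5},{p5,p6},{p1,p4,p5}} V3={{p3},{p6},{p1,p3},{p1,p6},{p3,p5},{p5,p6}}
  V12={{p1,p4},{p1,p5},{p1,p4,p5}} V13={{p1,p3},{p1,p6}} V23={{p3,p5},{p5,p6}}
C dims 3,3; δ0: rk 2, SNF 1^2
degree 0: 3−2−0 = 1 → Ȟ^0 ≅ Z
degree 1: 3−0−2 = 1 → Ȟ^1 ≅ Z
degree 2: 0−0−0 = 0 → Ȟ^2 ≅ 0

Ȟ^0 = Z; Ȟ^1 = Z; Ȟ^2 = 0


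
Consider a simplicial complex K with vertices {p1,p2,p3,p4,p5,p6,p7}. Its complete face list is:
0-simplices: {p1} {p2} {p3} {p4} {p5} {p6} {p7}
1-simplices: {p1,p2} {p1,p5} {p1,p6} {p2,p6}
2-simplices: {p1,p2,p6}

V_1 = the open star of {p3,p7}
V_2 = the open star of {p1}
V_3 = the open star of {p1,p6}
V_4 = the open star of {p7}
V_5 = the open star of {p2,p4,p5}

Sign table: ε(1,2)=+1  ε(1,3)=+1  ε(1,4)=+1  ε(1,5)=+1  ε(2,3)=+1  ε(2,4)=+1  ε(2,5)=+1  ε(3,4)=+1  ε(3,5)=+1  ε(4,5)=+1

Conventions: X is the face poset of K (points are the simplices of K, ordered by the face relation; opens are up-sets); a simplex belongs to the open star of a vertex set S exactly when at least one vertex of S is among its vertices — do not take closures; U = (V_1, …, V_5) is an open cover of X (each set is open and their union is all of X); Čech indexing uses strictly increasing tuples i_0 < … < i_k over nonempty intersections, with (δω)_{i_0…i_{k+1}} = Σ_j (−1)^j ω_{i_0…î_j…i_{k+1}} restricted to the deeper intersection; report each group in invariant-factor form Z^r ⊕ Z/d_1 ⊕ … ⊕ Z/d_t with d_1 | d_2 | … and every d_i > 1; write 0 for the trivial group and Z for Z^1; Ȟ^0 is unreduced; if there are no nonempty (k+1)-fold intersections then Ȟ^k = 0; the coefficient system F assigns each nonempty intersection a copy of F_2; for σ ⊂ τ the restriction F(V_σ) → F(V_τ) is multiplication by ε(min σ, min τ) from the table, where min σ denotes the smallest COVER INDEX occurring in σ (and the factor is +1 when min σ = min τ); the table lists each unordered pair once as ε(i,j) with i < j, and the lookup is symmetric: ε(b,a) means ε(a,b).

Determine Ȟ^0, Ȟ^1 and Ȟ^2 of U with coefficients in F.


nerve simplices:
  V1={{p3},{p7}} V2={{p1},{p1,p2},{p1,p5},{p1,p6},{p1,p2,p6}} V3={{p1},{p6},{p1,p2},{p1,p5},{p1,p6},{p2,p6},{p1,p2,p6}} V4={{p7}} V5={{p2},{p4},{p5},{p1,p2},{p1,p5},{p2,p6},{p1,p2,p6}}
  V14={{p7}} V23={{p1},{p1,p2},{p1,p5},{p1,p6},{p1,p2,p6}} V25={{p1,p2},{p1,p5},{p1,p2,p6}} V35={{p1,p2},{p1,p5},{p2,p6},{p1,p2,p6}}
  V235={{p1,p2},{p1,p5},{p1,p2,p6}}
C dims 5,4,1; δ0: rk_F2 3; δ1: rk_F2 1
degree 0: 5−3−0 = 2 → Ȟ^0 ≅ Z/2 ⊕ Z/2
degree 1: 4−1−3 = 0 → Ȟ^1 ≅ 0
degree 2: 1−0−1 = 0 → Ȟ^2 ≅ 0

Ȟ^0 ≅ Z/2 ⊕ Z/2, Ȟ^1 ≅ 0 and Ȟ^2 ≅ 0
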